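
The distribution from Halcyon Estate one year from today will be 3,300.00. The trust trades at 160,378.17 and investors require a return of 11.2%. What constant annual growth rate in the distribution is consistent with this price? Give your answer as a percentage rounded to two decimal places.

9.14%

P = D₁/(r−g) ⇒ g = r − D₁/P = 0.112 − 3,300.00/160,378.17 = 0.091424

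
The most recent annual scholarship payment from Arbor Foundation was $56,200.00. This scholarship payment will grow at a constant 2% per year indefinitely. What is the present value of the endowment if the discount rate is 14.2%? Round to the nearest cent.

D₁ = D₀ × (1 + g) = $56,200.00 × 1.02 = $57,324.0000
Growing perpetuity: P = D₁ / (r − g) = $57,324.0000 / (0.142 − 0.02) = $469,868.85

$469868.85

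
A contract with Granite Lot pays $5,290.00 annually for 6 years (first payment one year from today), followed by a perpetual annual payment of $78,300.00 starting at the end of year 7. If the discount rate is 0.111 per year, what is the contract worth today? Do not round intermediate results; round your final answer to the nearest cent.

$397421.58

PV of 6-year annuity: $5,290.00 × [1 − (1+0.111)^−6] / 0.111 = 22315.22275
Perpetuity value at year 6: $78,300.00 / 0.111 = 705405.40541
PV of perpetuity: 705405.40541 / (1+0.111)^6 = 375106.36161
Total PV = 22315.22275 + 375106.36161 = 397421.58437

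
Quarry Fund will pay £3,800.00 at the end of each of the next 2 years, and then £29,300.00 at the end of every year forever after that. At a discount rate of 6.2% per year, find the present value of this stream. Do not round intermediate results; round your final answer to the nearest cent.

PV of 2-year annuity: £3,800.00 × [1 − (1+0.062)^−2] / 0.062 = 6947.41471
Perpetuity value at year 2: £29,300.00 / 0.062 = 472580.64516
PV of perpetuity: 472580.64516 / (1+0.062)^2 = 419012.42119
Total PV = 6947.41471 + 419012.42119 = 425959.83590

£425959.84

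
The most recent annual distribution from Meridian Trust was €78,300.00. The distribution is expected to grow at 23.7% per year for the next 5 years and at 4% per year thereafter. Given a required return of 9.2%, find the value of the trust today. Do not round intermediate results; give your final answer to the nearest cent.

€3498934.48

D_1 = 96857.10000
D_2 = 119812.23270
D_3 = 148207.73185
D_4 = 183332.96430
D_5 = 226782.87684
Terminal value at year 5: TV = D_5×(1+g_2)/(r−g_2) = 235854.19191/0.052 = 4535657.53674
P_0 = D_1/(1+r)^1 + D_2/(1+r)^2 + D_3/(1+r)^3 + D_4/(1+r)^4 + D_5/(1+r)^5 + TV/(1+r)^5
    = 88696.97802 + 100474.50715 + 113815.90234 + 128928.81977 + 146048.48906 + 2920969.78125 = 3498934.47759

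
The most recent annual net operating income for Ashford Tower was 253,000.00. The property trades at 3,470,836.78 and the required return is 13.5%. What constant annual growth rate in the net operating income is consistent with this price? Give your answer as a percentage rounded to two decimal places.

P = D₀(1+g)/(r−g) ⇒ P(r−g) = D₀(1+g) ⇒ g(P+D₀) = P·r − D₀
g = (P·r − D₀)/(P + D₀) = (3,470,836.78×0.135 − 253,000.00) / (3,470,836.78 + 253,000.00) = 0.057887

5.79%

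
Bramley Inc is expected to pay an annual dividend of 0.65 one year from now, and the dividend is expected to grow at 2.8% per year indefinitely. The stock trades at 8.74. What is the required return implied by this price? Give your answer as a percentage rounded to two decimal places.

P = D₁/(r − g) ⇒ r = D₁/P + g = 0.6500/8.74 + 0.028 = 0.074371 + 0.028 = 0.102371

10.24%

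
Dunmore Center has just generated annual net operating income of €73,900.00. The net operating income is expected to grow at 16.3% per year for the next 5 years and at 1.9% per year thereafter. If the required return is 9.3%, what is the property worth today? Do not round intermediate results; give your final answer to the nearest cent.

€1834838.26

D_1 = 85945.70000
D_2 = 99954.84910
D_3 = 116247.48950
D_4 = 135195.83029
D_5 = 157232.75063
Terminal value at year 5: TV = D_5×(1+g_2)/(r−g_2) = 160220.17289/0.074 = 2165137.47151
P_0 = D_1/(1+r)^1 + D_2/(1+r)^2 + D_3/(1+r)^3 + D_4/(1+r)^4 + D_5/(1+r)^5 + TV/(1+r)^5
    = 78632.84538 + 83668.80071 + 89027.27834 + 94728.93386 + 100795.74573 + 1387984.66076 = 1834838.26478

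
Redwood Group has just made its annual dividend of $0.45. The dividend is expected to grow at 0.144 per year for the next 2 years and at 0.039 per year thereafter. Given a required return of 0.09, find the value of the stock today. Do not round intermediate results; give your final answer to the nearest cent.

D_1 = 0.51480
D_2 = 0.58893
Terminal value at year 2: TV = D_2×(1+g_2)/(r−g_2) = 0.61190/0.051 = 11.99803
P_0 = D_1/(1+r)^1 + D_2/(1+r)^2 + TV/(1+r)^2
    = 0.47229 + 0.49569 + 10.09850 = 11.06649

$11.07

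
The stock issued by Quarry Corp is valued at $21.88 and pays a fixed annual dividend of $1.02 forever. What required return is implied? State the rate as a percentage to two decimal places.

P = C/r ⇒ r = C/P = $1.02/$21.88 = 0.046618

4.66%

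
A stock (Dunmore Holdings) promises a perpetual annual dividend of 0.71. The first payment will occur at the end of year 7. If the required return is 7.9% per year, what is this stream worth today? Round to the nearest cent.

Value at end of year 6: C / r = 0.71 / 0.079 = 8.9873
Discount to today: PV = 8.9873 / (1 + 0.079)^6 = 8.9873 / 1.578079 = 5.70

5.70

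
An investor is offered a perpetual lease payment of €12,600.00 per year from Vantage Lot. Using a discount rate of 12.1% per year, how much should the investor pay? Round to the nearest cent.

€104132.23

Level perpetuity: PV = C / r = €12,600.00 / 0.121 = €104,132.23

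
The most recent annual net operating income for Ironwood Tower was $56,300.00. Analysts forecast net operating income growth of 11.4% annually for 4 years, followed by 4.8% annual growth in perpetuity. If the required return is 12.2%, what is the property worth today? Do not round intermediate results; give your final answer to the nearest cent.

$996045.81

D_1 = 62718.20000
D_2 = 69868.07480
D_3 = 77833.03533
D_4 = 86706.00135
Terminal value at year 4: TV = D_4×(1+g_2)/(r−g_2) = 90867.88942/0.074 = 1227944.45162
P_0 = D_1/(1+r)^1 + D_2/(1+r)^2 + D_3/(1+r)^3 + D_4/(1+r)^4 + TV/(1+r)^4
    = 55898.57398 + 55500.01017 + 55104.28817 + 54711.38772 + 774831.54500 = 996045.80504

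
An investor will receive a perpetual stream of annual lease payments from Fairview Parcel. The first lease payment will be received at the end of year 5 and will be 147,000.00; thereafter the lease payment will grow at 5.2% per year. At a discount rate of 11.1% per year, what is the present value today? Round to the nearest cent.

Value at end of year 4: C₁ / (r − g) = 147,000.00 / (0.111 − 0.052) = 2,491,525.4237
Discount to today: PV = 2,491,525.4237 / (1 + 0.111)^4 = 2,491,525.4237 / 1.523548 = 1,635,343.87

1635343.87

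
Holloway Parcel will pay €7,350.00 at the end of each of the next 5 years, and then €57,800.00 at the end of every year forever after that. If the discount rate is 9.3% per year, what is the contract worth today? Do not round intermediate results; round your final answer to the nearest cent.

€426790.48

PV of 5-year annuity: €7,350.00 × [1 − (1+0.093)^−5] / 0.093 = 28367.77909
Perpetuity value at year 5: €57,800.00 / 0.093 = 621505.37634
PV of perpetuity: 621505.37634 / (1+0.093)^5 = 398422.70539
Total PV = 28367.77909 + 398422.70539 = 426790.48448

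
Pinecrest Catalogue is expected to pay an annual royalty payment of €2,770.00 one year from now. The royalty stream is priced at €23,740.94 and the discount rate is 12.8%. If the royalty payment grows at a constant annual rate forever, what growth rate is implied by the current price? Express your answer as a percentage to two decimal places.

P = D₁/(r−g) ⇒ g = r − D₁/P = 0.128 − €2,770.00/€23,740.94 = 0.011324

1.13%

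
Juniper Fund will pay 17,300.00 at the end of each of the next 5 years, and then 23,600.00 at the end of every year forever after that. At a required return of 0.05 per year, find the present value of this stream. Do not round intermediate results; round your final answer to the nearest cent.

PV of 5-year annuity: 17,300.00 × [1 − (1+0.05)^−5] / 0.05 = 74899.94640
Perpetuity value at year 5: 23,600.00 / 0.05 = 472000.00000
PV of perpetuity: 472000.00000 / (1+0.05)^5 = 369824.35057
Total PV = 74899.94640 + 369824.35057 = 444724.29698

444724.30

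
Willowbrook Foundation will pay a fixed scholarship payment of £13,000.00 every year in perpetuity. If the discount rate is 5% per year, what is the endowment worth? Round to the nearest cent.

Level perpetuity: PV = C / r = £13,000.00 / 0.05 = £260,000.00

£260000.00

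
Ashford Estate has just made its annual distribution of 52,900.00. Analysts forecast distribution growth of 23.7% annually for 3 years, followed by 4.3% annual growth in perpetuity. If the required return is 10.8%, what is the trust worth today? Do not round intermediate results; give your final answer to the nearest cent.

1379786.31

D_1 = 65437.30000
D_2 = 80945.94010
D_3 = 100130.12790
Terminal value at year 3: TV = D_3×(1+g_2)/(r−g_2) = 104435.72340/0.065 = 1606703.43698
P_0 = D_1/(1+r)^1 + D_2/(1+r)^2 + D_3/(1+r)^3 + TV/(1+r)^3
    = 59058.93502 + 65934.93016 + 73611.46986 + 1181180.97026 = 1379786.30530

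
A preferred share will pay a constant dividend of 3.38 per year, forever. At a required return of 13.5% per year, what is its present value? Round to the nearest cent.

25.04

Level perpetuity: PV = C / r = 3.38 / 0.135 = 25.04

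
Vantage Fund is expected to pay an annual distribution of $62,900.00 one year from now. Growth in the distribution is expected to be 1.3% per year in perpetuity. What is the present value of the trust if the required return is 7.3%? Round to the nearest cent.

Growing perpetuity: P = D₁ / (r − g) = $62,900.0000 / (0.073 − 0.013) = $1,048,333.33

$1048333.33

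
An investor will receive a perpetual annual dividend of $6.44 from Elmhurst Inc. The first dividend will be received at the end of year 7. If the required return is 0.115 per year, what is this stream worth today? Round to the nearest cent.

$29.14

Value at end of year 6: C / r = $6.44 / 0.115 = $56.0000
Discount to today: PV = $56.0000 / (1 + 0.115)^6 = $56.0000 / 1.921539 = $29.14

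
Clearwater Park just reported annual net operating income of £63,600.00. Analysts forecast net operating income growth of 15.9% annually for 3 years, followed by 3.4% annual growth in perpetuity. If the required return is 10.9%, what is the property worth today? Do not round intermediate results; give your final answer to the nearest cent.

D_1 = 73712.40000
D_2 = 85432.67160
D_3 = 99016.46638
Terminal value at year 3: TV = D_3×(1+g_2)/(r−g_2) = 102383.02624/0.075 = 1365107.01655
P_0 = D_1/(1+r)^1 + D_2/(1+r)^2 + D_3/(1+r)^3 + TV/(1+r)^3
    = 66467.44815 + 69464.17710 + 72596.01557 + 1000857.06794 = 1209384.70876

£1209384.71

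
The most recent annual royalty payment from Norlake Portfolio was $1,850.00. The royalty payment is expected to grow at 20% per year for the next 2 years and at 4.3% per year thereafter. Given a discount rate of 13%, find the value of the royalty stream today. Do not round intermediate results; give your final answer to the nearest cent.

$29062.56

D_1 = 2220.00000
D_2 = 2664.00000
Terminal value at year 2: TV = D_2×(1+g_2)/(r−g_2) = 2778.55200/0.087 = 31937.37931
P_0 = D_1/(1+r)^1 + D_2/(1+r)^2 + TV/(1+r)^2
    = 1964.60177 + 2086.30276 + 25011.65268 = 29062.55722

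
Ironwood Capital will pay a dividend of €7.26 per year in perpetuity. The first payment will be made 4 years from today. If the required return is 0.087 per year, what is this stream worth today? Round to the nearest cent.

Value at end of year 3: C / r = €7.26 / 0.087 = €83.4483
Discount to today: PV = €83.4483 / (1 + 0.087)^3 = €83.4483 / 1.284366 = €64.97

€64.97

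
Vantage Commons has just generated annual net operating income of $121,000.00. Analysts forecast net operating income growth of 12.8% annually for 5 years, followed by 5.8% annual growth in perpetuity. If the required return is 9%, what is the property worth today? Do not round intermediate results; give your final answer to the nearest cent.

$5419549.82

D_1 = 136488.00000
D_2 = 153958.46400
D_3 = 173665.14739
D_4 = 195894.28626
D_5 = 220968.75490
Terminal value at year 5: TV = D_5×(1+g_2)/(r−g_2) = 233784.94268/0.032 = 7305779.45886
P_0 = D_1/(1+r)^1 + D_2/(1+r)^2 + D_3/(1+r)^3 + D_4/(1+r)^4 + D_5/(1+r)^5 + TV/(1+r)^5
    = 125218.34862 + 129583.75894 + 134101.35788 + 138776.45109 + 143614.52920 + 4748255.37168 = 5419549.81742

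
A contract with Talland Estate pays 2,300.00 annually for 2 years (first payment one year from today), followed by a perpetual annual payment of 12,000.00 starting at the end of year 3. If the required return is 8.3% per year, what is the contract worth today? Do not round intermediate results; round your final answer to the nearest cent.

127351.53

PV of 2-year annuity: 2,300.00 × [1 − (1+0.083)^−2] / 0.083 = 4084.70026
Perpetuity value at year 2: 12,000.00 / 0.083 = 144578.31325
PV of perpetuity: 144578.31325 / (1+0.083)^2 = 123266.83365
Total PV = 4084.70026 + 123266.83365 = 127351.53391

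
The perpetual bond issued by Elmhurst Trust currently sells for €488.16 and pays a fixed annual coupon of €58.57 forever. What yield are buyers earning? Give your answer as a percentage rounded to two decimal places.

12.00%

P = C/r ⇒ r = C/P = €58.57/€488.16 = 0.119981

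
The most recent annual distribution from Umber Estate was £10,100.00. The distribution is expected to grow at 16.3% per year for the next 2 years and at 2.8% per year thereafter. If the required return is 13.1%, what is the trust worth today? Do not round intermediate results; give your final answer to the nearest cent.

D_1 = 11746.30000
D_2 = 13660.94690
Terminal value at year 2: TV = D_2×(1+g_2)/(r−g_2) = 14043.45341/0.103 = 136344.20790
P_0 = D_1/(1+r)^1 + D_2/(1+r)^2 + TV/(1+r)^2
    = 10385.76481 + 10679.61492 + 106588.77803 = 127654.15776

£127654.16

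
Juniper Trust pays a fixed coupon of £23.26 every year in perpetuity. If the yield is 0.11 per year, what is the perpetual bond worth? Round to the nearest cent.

Level perpetuity: PV = C / r = £23.26 / 0.11 = £211.45

£211.45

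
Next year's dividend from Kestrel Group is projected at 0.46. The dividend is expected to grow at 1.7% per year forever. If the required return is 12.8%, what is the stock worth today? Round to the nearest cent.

4.14

Growing perpetuity: P = D₁ / (r − g) = 0.4600 / (0.128 − 0.017) = 4.14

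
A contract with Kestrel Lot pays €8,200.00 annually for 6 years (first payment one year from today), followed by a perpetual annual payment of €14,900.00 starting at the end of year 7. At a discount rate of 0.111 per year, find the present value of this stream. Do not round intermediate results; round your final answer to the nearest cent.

€105971.10

PV of 6-year annuity: €8,200.00 × [1 − (1+0.111)^−6] / 0.111 = 34590.70446
Perpetuity value at year 6: €14,900.00 / 0.111 = 134234.23423
PV of perpetuity: 134234.23423 / (1+0.111)^6 = 71380.39321
Total PV = 34590.70446 + 71380.39321 = 105971.09766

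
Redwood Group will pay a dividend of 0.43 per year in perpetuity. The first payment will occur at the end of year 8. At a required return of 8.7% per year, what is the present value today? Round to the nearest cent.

2.76

Value at end of year 7: C / r = 0.43 / 0.087 = 4.9425
Discount to today: PV = 4.9425 / (1 + 0.087)^7 = 4.9425 / 1.793109 = 2.76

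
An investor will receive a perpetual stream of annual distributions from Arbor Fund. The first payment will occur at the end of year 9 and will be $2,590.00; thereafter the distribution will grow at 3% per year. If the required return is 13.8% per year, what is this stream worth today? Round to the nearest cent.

Value at end of year 8: C₁ / (r − g) = $2,590.00 / (0.138 − 0.03) = $23,981.4815
Discount to today: PV = $23,981.4815 / (1 + 0.138)^8 = $23,981.4815 / 2.812795 = $8,525.85

$8525.85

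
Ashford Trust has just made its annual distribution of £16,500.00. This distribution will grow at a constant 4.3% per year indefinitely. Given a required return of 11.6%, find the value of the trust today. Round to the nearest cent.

£235746.58

D₁ = D₀ × (1 + g) = £16,500.00 × 1.043 = £17,209.5000
Growing perpetuity: P = D₁ / (r − g) = £17,209.5000 / (0.116 − 0.043) = £235,746.58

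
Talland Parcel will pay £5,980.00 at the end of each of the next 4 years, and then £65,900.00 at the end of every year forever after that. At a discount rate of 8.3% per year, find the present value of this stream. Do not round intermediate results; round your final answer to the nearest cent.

£596831.35

PV of 4-year annuity: £5,980.00 × [1 − (1+0.083)^−4] / 0.083 = 19674.97408
Perpetuity value at year 4: £65,900.00 / 0.083 = 793975.90361
PV of perpetuity: 793975.90361 / (1+0.083)^4 = 577156.37325
Total PV = 19674.97408 + 577156.37325 = 596831.34732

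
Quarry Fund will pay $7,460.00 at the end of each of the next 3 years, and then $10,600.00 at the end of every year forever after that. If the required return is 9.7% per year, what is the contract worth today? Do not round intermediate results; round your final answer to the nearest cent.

$101428.21

PV of 3-year annuity: $7,460.00 × [1 − (1+0.097)^−3] / 0.097 = 18650.33802
Perpetuity value at year 3: $10,600.00 / 0.097 = 109278.35052
PV of perpetuity: 109278.35052 / (1+0.097)^3 = 82777.87021
Total PV = 18650.33802 + 82777.87021 = 101428.20824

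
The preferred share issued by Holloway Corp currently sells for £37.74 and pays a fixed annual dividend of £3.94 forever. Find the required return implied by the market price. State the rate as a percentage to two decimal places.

P = C/r ⇒ r = C/P = £3.94/£37.74 = 0.104399

10.44%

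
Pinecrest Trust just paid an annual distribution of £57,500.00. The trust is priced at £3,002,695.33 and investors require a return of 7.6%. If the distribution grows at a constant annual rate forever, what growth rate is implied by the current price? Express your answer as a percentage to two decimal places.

5.58%

P = D₀(1+g)/(r−g) ⇒ P(r−g) = D₀(1+g) ⇒ g(P+D₀) = P·r − D₀
g = (P·r − D₀)/(P + D₀) = (£3,002,695.33×0.076 − £57,500.00) / (£3,002,695.33 + £57,500.00) = 0.055782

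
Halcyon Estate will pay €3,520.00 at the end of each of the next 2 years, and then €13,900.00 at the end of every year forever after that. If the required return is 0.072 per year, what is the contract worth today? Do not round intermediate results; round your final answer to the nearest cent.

PV of 2-year annuity: €3,520.00 × [1 − (1+0.072)^−2] / 0.072 = 6346.62508
Perpetuity value at year 2: €13,900.00 / 0.072 = 193055.55556
PV of perpetuity: 193055.55556 / (1+0.072)^2 = 167993.59855
Total PV = 6346.62508 + 167993.59855 = 174340.22363

€174340.22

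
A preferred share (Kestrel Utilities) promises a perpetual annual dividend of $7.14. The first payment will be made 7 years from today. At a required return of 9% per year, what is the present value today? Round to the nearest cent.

Value at end of year 6: C / r = $7.14 / 0.09 = $79.3333
Discount to today: PV = $79.3333 / (1 + 0.09)^6 = $79.3333 / 1.677100 = $47.30

$47.30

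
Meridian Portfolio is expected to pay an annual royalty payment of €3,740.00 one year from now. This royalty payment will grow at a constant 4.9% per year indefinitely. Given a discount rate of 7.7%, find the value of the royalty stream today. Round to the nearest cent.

€133571.43

Growing perpetuity: P = D₁ / (r − g) = €3,740.0000 / (0.077 − 0.049) = €133,571.43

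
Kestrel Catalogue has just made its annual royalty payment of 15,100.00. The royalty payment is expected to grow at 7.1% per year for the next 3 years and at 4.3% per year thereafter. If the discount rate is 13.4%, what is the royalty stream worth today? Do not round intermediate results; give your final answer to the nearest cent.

186247.67

D_1 = 16172.10000
D_2 = 17320.31910
D_3 = 18550.06176
Terminal value at year 3: TV = D_3×(1+g_2)/(r−g_2) = 19347.71441/0.091 = 212612.24628
P_0 = D_1/(1+r)^1 + D_2/(1+r)^2 + D_3/(1+r)^3 + TV/(1+r)^3
    = 14261.11111 + 13468.82716 + 12720.55898 + 145797.17606 = 186247.67331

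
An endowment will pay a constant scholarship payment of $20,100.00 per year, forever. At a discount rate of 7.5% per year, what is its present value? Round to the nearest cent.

Level perpetuity: PV = C / r = $20,100.00 / 0.075 = $268,000.00

$268000.00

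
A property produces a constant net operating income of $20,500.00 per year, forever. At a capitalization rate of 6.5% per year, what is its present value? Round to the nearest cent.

Level perpetuity: PV = C / r = $20,500.00 / 0.065 = $315,384.62

$315384.62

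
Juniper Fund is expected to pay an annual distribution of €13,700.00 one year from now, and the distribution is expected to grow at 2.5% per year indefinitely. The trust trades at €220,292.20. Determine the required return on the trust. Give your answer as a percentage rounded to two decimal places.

P = D₁/(r − g) ⇒ r = D₁/P + g = €13,700.0000/€220,292.20 + 0.025 = 0.062190 + 0.025 = 0.087190

8.72%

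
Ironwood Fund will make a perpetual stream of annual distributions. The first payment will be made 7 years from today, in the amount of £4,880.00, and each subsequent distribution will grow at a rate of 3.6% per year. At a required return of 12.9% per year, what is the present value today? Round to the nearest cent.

£25338.05

Value at end of year 6: C₁ / (r − g) = £4,880.00 / (0.129 − 0.036) = £52,473.1183
Discount to today: PV = £52,473.1183 / (1 + 0.129)^6 = £52,473.1183 / 2.070922 = £25,338.05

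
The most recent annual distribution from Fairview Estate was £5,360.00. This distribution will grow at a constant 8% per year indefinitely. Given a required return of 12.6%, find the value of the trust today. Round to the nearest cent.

£125843.48

D₁ = D₀ × (1 + g) = £5,360.00 × 1.08 = £5,788.8000
Growing perpetuity: P = D₁ / (r − g) = £5,788.8000 / (0.126 − 0.08) = £125,843.48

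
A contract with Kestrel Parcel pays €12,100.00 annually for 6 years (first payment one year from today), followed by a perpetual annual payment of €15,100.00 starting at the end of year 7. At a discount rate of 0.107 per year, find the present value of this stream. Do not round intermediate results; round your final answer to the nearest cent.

€128319.44

PV of 6-year annuity: €12,100.00 × [1 − (1+0.107)^−6] / 0.107 = 51634.96392
Perpetuity value at year 6: €15,100.00 / 0.107 = 141121.49533
PV of perpetuity: 141121.49533 / (1+0.107)^6 = 76684.47424
Total PV = 51634.96392 + 76684.47424 = 128319.43816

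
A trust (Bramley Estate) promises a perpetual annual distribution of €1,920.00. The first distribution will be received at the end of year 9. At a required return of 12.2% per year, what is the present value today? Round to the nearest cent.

€6266.12

Value at end of year 8: C / r = €1,920.00 / 0.122 = €15,737.7049
Discount to today: PV = €15,737.7049 / (1 + 0.122)^8 = €15,737.7049 / 2.511556 = €6,266.12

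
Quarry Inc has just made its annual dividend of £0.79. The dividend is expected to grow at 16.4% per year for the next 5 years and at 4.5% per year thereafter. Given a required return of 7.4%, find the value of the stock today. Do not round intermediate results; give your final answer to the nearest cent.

D_1 = 0.91956
D_2 = 1.07037
D_3 = 1.24591
D_4 = 1.45024
D_5 = 1.68808
Terminal value at year 5: TV = D_5×(1+g_2)/(r−g_2) = 1.76404/0.029 = 60.82895
P_0 = D_1/(1+r)^1 + D_2/(1+r)^2 + D_3/(1+r)^3 + D_4/(1+r)^4 + D_5/(1+r)^5 + TV/(1+r)^5
    = 0.85620 + 0.92795 + 1.00571 + 1.08999 + 1.18133 + 42.56855 = 47.62973

£47.63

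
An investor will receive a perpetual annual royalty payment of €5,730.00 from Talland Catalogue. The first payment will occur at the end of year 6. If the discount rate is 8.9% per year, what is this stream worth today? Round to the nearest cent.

€42036.37

Value at end of year 5: C / r = €5,730.00 / 0.089 = €64,382.0225
Discount to today: PV = €64,382.0225 / (1 + 0.089)^5 = €64,382.0225 / 1.531579 = €42,036.37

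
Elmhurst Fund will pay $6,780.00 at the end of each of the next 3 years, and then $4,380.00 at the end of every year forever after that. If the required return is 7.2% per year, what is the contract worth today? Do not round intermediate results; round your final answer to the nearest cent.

$67108.75

PV of 3-year annuity: $6,780.00 × [1 − (1+0.072)^−3] / 0.072 = 17728.04604
Perpetuity value at year 3: $4,380.00 / 0.072 = 60833.33333
PV of perpetuity: 60833.33333 / (1+0.072)^3 = 49380.70182
Total PV = 17728.04604 + 49380.70182 = 67108.74786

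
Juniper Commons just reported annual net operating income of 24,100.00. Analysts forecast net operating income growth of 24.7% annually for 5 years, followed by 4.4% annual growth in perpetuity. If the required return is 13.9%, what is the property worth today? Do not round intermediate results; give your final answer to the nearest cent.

D_1 = 30052.70000
D_2 = 37475.71690
D_3 = 46732.21897
D_4 = 58275.07706
D_5 = 72669.02110
Terminal value at year 5: TV = D_5×(1+g_2)/(r−g_2) = 75866.45802/0.095 = 798594.29498
P_0 = D_1/(1+r)^1 + D_2/(1+r)^2 + D_3/(1+r)^3 + D_4/(1+r)^4 + D_5/(1+r)^5 + TV/(1+r)^5
    = 26385.16242 + 28887.00399 + 31626.07021 + 34624.85475 + 37907.98408 + 416588.79348 = 576019.86893

576019.87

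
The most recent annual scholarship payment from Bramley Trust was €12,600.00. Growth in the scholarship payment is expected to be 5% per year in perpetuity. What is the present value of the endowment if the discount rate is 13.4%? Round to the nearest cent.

€157500.00

D₁ = D₀ × (1 + g) = €12,600.00 × 1.05 = €13,230.0000
Growing perpetuity: P = D₁ / (r − g) = €13,230.0000 / (0.134 − 0.05) = €157,500.00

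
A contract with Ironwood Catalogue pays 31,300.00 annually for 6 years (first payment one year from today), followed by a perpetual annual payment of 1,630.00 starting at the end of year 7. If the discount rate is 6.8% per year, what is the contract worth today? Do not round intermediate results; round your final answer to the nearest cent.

166271.24

PV of 6-year annuity: 31,300.00 × [1 − (1+0.068)^−6] / 0.068 = 150118.31932
Perpetuity value at year 6: 1,630.00 / 0.068 = 23970.58824
PV of perpetuity: 23970.58824 / (1+0.068)^6 = 16152.92496
Total PV = 150118.31932 + 16152.92496 = 166271.24428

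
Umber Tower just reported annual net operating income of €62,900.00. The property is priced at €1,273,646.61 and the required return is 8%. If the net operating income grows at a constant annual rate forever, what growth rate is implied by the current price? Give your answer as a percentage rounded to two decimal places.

P = D₀(1+g)/(r−g) ⇒ P(r−g) = D₀(1+g) ⇒ g(P+D₀) = P·r − D₀
g = (P·r − D₀)/(P + D₀) = (€1,273,646.61×0.08 − €62,900.00) / (€1,273,646.61 + €62,900.00) = 0.029173

2.92%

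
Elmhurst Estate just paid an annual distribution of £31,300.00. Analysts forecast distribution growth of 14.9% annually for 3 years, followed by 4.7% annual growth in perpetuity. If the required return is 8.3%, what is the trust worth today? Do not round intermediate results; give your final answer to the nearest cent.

D_1 = 35963.70000
D_2 = 41322.29130
D_3 = 47479.31270
Terminal value at year 3: TV = D_3×(1+g_2)/(r−g_2) = 49710.84040/0.036 = 1380856.67780
P_0 = D_1/(1+r)^1 + D_2/(1+r)^2 + D_3/(1+r)^3 + TV/(1+r)^3
    = 33207.47922 + 35231.20372 + 37378.25769 + 1087084.32771 = 1192901.26834

£1192901.27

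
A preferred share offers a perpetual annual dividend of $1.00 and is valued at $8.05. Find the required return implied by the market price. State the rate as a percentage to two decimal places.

P = C/r ⇒ r = C/P = $1.00/$8.05 = 0.124224

12.42%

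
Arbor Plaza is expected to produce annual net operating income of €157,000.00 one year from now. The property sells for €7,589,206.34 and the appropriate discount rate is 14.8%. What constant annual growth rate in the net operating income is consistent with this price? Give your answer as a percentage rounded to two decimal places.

P = D₁/(r−g) ⇒ g = r − D₁/P = 0.148 − €157,000.00/€7,589,206.34 = 0.127313

12.73%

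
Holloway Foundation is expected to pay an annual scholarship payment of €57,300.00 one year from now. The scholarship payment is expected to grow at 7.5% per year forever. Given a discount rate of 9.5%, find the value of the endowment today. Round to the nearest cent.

Growing perpetuity: P = D₁ / (r − g) = €57,300.0000 / (0.095 − 0.075) = €2,865,000.00

€2865000.00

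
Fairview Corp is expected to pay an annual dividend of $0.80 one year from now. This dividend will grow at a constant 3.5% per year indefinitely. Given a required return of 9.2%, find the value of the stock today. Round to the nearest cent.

Growing perpetuity: P = D₁ / (r − g) = $0.8000 / (0.092 − 0.035) = $14.04

$14.04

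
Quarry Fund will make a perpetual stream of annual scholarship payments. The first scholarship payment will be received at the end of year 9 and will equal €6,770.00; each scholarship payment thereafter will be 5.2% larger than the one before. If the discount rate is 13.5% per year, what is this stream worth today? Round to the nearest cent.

€29617.18

Value at end of year 8: C₁ / (r − g) = €6,770.00 / (0.135 − 0.052) = €81,566.2651
Discount to today: PV = €81,566.2651 / (1 + 0.135)^8 = €81,566.2651 / 2.754019 = €29,617.18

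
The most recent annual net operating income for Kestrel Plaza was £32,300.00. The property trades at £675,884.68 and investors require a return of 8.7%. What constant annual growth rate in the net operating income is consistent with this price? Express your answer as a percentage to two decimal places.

3.74%

P = D₀(1+g)/(r−g) ⇒ P(r−g) = D₀(1+g) ⇒ g(P+D₀) = P·r − D₀
g = (P·r − D₀)/(P + D₀) = (£675,884.68×0.087 − £32,300.00) / (£675,884.68 + £32,300.00) = 0.037422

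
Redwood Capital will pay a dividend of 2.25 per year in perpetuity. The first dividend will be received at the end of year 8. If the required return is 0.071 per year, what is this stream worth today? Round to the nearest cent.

Value at end of year 7: C / r = 2.25 / 0.071 = 31.6901
Discount to today: PV = 31.6901 / (1 + 0.071)^7 = 31.6901 / 1.616316 = 19.61

19.61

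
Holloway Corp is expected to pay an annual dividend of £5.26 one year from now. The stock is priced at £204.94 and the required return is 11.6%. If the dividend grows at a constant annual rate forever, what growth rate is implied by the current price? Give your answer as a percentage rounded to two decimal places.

P = D₁/(r−g) ⇒ g = r − D₁/P = 0.116 − £5.26/£204.94 = 0.090334

9.03%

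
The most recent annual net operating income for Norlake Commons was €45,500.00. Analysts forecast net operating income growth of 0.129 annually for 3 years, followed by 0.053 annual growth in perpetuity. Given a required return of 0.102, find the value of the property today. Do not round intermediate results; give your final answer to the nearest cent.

€1194729.56

D_1 = 51369.50000
D_2 = 57996.16550
D_3 = 65477.67085
Terminal value at year 3: TV = D_3×(1+g_2)/(r−g_2) = 68947.98740/0.049 = 1407101.78377
P_0 = D_1/(1+r)^1 + D_2/(1+r)^2 + D_3/(1+r)^3 + TV/(1+r)^3
    = 46614.79129 + 47756.89598 + 48926.98326 + 1051430.88523 = 1194729.55576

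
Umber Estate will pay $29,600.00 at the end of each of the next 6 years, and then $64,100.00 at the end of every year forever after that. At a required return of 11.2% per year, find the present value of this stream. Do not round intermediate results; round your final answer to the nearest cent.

$427204.94

PV of 6-year annuity: $29,600.00 × [1 − (1+0.112)^−6] / 0.112 = 124505.73721
Perpetuity value at year 6: $64,100.00 / 0.112 = 572321.42857
PV of perpetuity: 572321.42857 / (1+0.112)^6 = 302699.20711
Total PV = 124505.73721 + 302699.20711 = 427204.94432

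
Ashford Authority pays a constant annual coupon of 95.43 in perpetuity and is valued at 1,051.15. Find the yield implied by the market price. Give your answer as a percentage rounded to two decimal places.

P = C/r ⇒ r = C/P = 95.43/1,051.15 = 0.090786

9.08%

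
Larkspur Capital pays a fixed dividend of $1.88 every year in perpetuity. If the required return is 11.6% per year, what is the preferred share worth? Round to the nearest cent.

$16.21

Level perpetuity: PV = C / r = $1.88 / 0.116 = $16.21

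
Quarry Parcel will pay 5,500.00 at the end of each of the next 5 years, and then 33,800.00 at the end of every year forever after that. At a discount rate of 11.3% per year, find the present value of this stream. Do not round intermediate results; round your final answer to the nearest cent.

PV of 5-year annuity: 5,500.00 × [1 − (1+0.113)^−5] / 0.113 = 20174.95731
Perpetuity value at year 5: 33,800.00 / 0.113 = 299115.04425
PV of perpetuity: 299115.04425 / (1+0.113)^5 = 175130.76112
Total PV = 20174.95731 + 175130.76112 = 195305.71843

195305.72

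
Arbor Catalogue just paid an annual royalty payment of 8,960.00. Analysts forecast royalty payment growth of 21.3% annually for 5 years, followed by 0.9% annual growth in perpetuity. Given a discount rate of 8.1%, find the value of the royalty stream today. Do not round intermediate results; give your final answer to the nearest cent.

D_1 = 10868.48000
D_2 = 13183.46624
D_3 = 15991.54455
D_4 = 19397.74354
D_5 = 23529.46291
Terminal value at year 5: TV = D_5×(1+g_2)/(r−g_2) = 23741.22808/0.072 = 329739.27886
P_0 = D_1/(1+r)^1 + D_2/(1+r)^2 + D_3/(1+r)^3 + D_4/(1+r)^4 + D_5/(1+r)^5 + TV/(1+r)^5
    = 10054.09806 + 11281.79551 + 12659.40606 + 14205.23548 + 15939.82482 + 223378.93397 = 287519.29390

287519.29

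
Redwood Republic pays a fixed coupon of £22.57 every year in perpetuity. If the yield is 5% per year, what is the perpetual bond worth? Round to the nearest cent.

£451.40

Level perpetuity: PV = C / r = £22.57 / 0.05 = £451.40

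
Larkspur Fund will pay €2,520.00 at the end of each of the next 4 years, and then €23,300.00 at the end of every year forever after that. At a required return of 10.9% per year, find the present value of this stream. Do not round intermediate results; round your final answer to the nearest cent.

€149154.76

PV of 4-year annuity: €2,520.00 × [1 − (1+0.109)^−4] / 0.109 = 7834.88494
Perpetuity value at year 4: €23,300.00 / 0.109 = 213761.46789
PV of perpetuity: 213761.46789 / (1+0.109)^4 = 141319.87300
Total PV = 7834.88494 + 141319.87300 = 149154.75794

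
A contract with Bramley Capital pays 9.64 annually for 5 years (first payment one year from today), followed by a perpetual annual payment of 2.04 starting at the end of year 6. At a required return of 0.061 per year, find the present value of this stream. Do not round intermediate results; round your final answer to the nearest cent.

65.37

PV of 5-year annuity: 9.64 × [1 − (1+0.061)^−5] / 0.061 = 40.49696
Perpetuity value at year 5: 2.04 / 0.061 = 33.44262
PV of perpetuity: 33.44262 / (1+0.061)^5 = 24.87273
Total PV = 40.49696 + 24.87273 = 65.36968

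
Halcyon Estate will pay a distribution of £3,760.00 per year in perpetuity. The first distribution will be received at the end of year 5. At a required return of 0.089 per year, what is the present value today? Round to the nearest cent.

Value at end of year 4: C / r = £3,760.00 / 0.089 = £42,247.1910
Discount to today: PV = £42,247.1910 / (1 + 0.089)^4 = £42,247.1910 / 1.406409 = £30,039.06

£30039.06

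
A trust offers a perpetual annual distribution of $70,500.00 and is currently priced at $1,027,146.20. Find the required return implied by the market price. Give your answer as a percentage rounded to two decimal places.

6.86%

P = C/r ⇒ r = C/P = $70,500.00/$1,027,146.20 = 0.068637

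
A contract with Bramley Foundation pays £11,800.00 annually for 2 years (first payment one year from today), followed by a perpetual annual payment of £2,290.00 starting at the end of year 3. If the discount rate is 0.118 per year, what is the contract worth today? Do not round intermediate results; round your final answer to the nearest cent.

PV of 2-year annuity: £11,800.00 × [1 − (1+0.118)^−2] / 0.118 = 19995.13570
Perpetuity value at year 2: £2,290.00 / 0.118 = 19406.77966
PV of perpetuity: 19406.77966 / (1+0.118)^2 = 15526.36773
Total PV = 19995.13570 + 15526.36773 = 35521.50344

£35521.50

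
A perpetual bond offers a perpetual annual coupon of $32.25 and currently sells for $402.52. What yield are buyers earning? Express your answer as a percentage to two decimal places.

8.01%

P = C/r ⇒ r = C/P = $32.25/$402.52 = 0.080120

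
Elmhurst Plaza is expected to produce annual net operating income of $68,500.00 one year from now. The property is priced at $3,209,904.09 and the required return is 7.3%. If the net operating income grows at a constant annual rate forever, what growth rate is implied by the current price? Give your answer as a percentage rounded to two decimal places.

5.17%

P = D₁/(r−g) ⇒ g = r − D₁/P = 0.073 − $68,500.00/$3,209,904.09 = 0.051660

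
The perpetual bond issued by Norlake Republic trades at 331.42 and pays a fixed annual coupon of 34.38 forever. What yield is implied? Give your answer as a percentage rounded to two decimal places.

P = C/r ⇒ r = C/P = 34.38/331.42 = 0.103735

10.37%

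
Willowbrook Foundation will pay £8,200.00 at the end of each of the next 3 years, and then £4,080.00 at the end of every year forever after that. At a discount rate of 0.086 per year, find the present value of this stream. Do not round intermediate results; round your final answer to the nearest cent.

£57945.59

PV of 3-year annuity: £8,200.00 × [1 − (1+0.086)^−3] / 0.086 = 20905.48430
Perpetuity value at year 3: £4,080.00 / 0.086 = 47441.86047
PV of perpetuity: 47441.86047 / (1+0.086)^3 = 37040.10730
Total PV = 20905.48430 + 37040.10730 = 57945.59160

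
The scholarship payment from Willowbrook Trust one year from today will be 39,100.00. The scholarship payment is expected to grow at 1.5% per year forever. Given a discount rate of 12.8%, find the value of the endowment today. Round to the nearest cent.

346017.70

Growing perpetuity: P = D₁ / (r − g) = 39,100.0000 / (0.128 − 0.015) = 346,017.70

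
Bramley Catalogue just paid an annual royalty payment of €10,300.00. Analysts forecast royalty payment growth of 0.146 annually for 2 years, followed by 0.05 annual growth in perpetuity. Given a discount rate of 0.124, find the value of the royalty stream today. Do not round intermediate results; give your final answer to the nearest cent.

€173134.51

D_1 = 11803.80000
D_2 = 13527.15480
Terminal value at year 2: TV = D_2×(1+g_2)/(r−g_2) = 14203.51254/0.074 = 191939.35865
P_0 = D_1/(1+r)^1 + D_2/(1+r)^2 + TV/(1+r)^2
    = 10501.60142 + 10707.14878 + 151925.75975 = 173134.50995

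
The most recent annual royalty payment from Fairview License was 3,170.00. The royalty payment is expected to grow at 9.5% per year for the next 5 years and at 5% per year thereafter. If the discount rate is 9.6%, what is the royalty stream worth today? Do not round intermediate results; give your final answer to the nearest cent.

87835.86

D_1 = 3471.15000
D_2 = 3800.90925
D_3 = 4161.99563
D_4 = 4557.38521
D_5 = 4990.33681
Terminal value at year 5: TV = D_5×(1+g_2)/(r−g_2) = 5239.85365/0.046 = 113909.86194
P_0 = D_1/(1+r)^1 + D_2/(1+r)^2 + D_3/(1+r)^3 + D_4/(1+r)^4 + D_5/(1+r)^5 + TV/(1+r)^5
    = 3167.10766 + 3164.21797 + 3161.33091 + 3158.44648 + 3155.56469 + 72029.19394 = 87835.86165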